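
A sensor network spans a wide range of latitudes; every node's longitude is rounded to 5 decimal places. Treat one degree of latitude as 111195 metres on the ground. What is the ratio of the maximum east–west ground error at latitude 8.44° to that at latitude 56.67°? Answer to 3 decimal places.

1.800

Rounding to 5 decimal places leaves the longitude within ±5e-06° of the true value.
At 8.44°: 5e-06° × 111195 × cos 8.44° = 5e-06 × 111195 × 0.9892 ≈ 0.54995 m.
At 56.67°: 5e-06° × 111195 × cos 56.67° = 5e-06 × 111195 × 0.5495 ≈ 0.30549 m.
The ratio reduces to cos 8.44° / cos 56.67° = 0.9892/0.5495 ≈ 1.8003.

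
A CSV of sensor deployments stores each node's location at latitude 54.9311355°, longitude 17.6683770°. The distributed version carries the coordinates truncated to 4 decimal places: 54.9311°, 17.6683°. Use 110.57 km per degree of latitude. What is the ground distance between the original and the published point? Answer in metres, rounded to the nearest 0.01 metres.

The latitude changed by +0.0000355° and the longitude by +0.0000770°.
North–south shift: 0.0000355 × 110570 = 3.92524 m.
East–west at this latitude: 0.0000770° × 110570 × cos 54.9311° ≈ 0.0000770 × 63529.2 = 4.89175 m.
Hypotenuse of the two orthogonal shifts: √(3.92524² + 4.89175²) = 6.2719 m.

6.27 metres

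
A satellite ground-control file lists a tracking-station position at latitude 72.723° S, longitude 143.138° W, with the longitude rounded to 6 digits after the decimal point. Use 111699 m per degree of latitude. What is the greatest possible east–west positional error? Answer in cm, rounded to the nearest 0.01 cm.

Rounding to 6 decimal places leaves the longitude within ±5e-07° of the true value.
Parallels shrink by cos φ, so at 72.723° a degree of longitude is 111699 × 0.2970 ≈ 33173.7 m.
East–west error: 5e-07° × 33173.7 m/° ≈ 0.0165868 m.
That is 0.0165868 m = 1.6587 cm.

1.66 cm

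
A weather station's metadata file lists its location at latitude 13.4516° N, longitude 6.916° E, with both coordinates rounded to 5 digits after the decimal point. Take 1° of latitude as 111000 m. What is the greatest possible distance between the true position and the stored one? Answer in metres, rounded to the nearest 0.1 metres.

Rounding to 5 decimal places leaves each coordinate within ±5e-06° of the true value.
Latitude error → 5e-06 × 111000 = 0.555 m along the meridian.
E–W at 13.4516°: 5e-06° × 111000 × cos 13.4516° = 5e-06 × 111000 × 0.9726 ≈ 0.539775 m.
Combining orthogonally: (0.555² + 0.539775²)^½ ≈ 0.774197 m.

0.8 metres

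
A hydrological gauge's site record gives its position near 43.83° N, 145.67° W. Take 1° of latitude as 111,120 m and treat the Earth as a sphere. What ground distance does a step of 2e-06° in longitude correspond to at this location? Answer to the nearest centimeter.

16 centimeters

One degree of longitude here spans 111120 × cos 43.83° = 111120 × 0.7214 ≈ 80161.7 m; 2e-06° of that is 0.160323 m.
That is 0.160323 m = 16.032 cm.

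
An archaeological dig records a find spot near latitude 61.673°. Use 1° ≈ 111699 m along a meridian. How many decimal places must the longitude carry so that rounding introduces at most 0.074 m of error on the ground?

At 61.673° one degree of longitude covers 111699 × cos 61.673° ≈ 111699 × 0.4745 ≈ 53001.5 m.
N decimal places → at most half a unit in the last place, 0.5 × 10⁻ᴺ° = 53001.5/2 × 10⁻ᴺ m.
Need 0.5 × 53001.5 × 10⁻ᴺ ≤ 0.074 → 10⁻ᴺ ≤ 2.792e-06, so N ≥ 5.55.
N = 5 would give 0.265 m (too coarse); N = 6 gives 0.0265 m ≤ 0.074 m.

6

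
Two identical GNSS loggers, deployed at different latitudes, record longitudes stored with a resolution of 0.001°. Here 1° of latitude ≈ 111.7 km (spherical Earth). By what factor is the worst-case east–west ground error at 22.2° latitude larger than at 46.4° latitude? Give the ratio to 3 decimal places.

With a 0.001° grid the true value lies within half a step, ±0.001°/2 = ±0.0005°, of the stored one.
At 22.2°: 0.0005° × 111700 × cos 22.2° = 0.0005 × 111700 × 0.9259 ≈ 51.71 m.
Error at 46.4° = 0.0005° × 111700 × cos 46.4° ≈ 55.85 × 0.6896 = 38.515 m.
Ratio: 51.71 / 38.515 = cos 22.2° / cos 46.4° ≈ 1.3426.

1.343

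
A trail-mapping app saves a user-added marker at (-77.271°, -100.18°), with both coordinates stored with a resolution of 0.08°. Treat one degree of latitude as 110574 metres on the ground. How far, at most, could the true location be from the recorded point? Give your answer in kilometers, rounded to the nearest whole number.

With a 0.08° grid the true value lies within half a step, ±0.08°/2 = ±0.04°, of the stored one.
Latitude error → 0.04 × 110574 = 4422.96 m along the meridian.
East–west component at 77.271°: 0.04° × 110574 × cos 77.271° ≈ 0.04 × 24363.9 ≈ 974.555 m.
The two errors are perpendicular, so the maximum displacement is √(4422.96² + 974.555²) ≈ 4529.05 m.
That is 4529.05 m = 4.5291 km.

5 kilometers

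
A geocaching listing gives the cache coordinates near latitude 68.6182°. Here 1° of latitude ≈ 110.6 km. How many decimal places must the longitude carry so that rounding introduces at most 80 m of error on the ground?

3 decimal places

At 68.6182° one degree of longitude covers 110600 × cos 68.6182° ≈ 110600 × 0.3646 ≈ 40322.7 m.
Rounding to N decimal places gives at most 0.5 × 10⁻ᴺ degrees of error, i.e. 0.5 × 10⁻ᴺ × 40322.7 m.
Need 0.5 × 40322.7 × 10⁻ᴺ ≤ 80 → 10⁻ᴺ ≤ 3.968e-03, so N ≥ 2.40.
N = 2 would give 202 m (too coarse); N = 3 gives 20.2 m ≤ 80 m.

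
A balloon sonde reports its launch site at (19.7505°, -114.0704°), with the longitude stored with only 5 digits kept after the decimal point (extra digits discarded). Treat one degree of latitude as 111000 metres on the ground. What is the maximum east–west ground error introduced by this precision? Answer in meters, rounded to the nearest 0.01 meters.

Truncating at 5 decimal places can drop up to a full unit in the last place, so the longitude may be off by as much as 1e-05°.
One degree of longitude at 19.7505° is 111000 × cos 19.7505° ≈ 111000 × 0.9412 = 104470 m.
So at most 1e-05° × 104470 ≈ 1.0447 m east–west.

1.04 meters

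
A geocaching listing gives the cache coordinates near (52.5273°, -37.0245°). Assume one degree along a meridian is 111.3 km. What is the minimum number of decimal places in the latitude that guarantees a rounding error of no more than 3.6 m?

5

One degree of latitude covers 111300 m.
Rounding to N decimal places gives at most 0.5 × 10⁻ᴺ degrees of error, i.e. 0.5 × 10⁻ᴺ × 111300 m.
Need 0.5 × 111300 × 10⁻ᴺ ≤ 3.6 → 10⁻ᴺ ≤ 6.469e-05, so N ≥ 4.19.
At 4 places the error can reach 5.57 m, but 5 places keeps it to 0.556 m.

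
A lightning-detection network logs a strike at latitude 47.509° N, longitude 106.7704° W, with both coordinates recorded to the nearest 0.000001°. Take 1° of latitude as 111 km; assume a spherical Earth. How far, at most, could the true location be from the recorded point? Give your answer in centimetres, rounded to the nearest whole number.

7 centimetres

Rounding to 6 decimal places leaves each coordinate within ±5e-07° of the true value.
Latitude error → 5e-07 × 111000 = 0.0555 m along the meridian.
E–W at 47.509°: 5e-07° × 111000 × cos 47.509° = 5e-07 × 111000 × 0.6755 ≈ 0.0374888 m.
The two errors are perpendicular, so the maximum displacement is √(0.0555² + 0.0374888²) ≈ 0.0669751 m.
That is 0.0669751 m = 6.6975 cm.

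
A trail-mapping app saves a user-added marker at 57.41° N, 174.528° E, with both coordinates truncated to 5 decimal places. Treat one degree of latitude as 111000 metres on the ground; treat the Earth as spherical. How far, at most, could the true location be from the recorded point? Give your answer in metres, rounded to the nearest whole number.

Truncating at 5 decimal places can drop up to a full unit in the last place, so each coordinate may be off by as much as 1e-05°.
North–south component: 1e-05° × 111000 = 1.11 m.
E–W at 57.41°: 1e-05° × 111000 × cos 57.41° = 1e-05 × 111000 × 0.5386 ≈ 0.597872 m.
The two errors are perpendicular, so the maximum displacement is √(1.11² + 0.597872²) ≈ 1.26077 m.

1 metres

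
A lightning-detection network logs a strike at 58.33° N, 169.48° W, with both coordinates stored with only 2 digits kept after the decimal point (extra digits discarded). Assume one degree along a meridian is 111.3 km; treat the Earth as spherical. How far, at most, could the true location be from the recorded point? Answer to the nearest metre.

Truncating at 2 decimal places can drop up to a full unit in the last place, so each coordinate may be off by as much as 0.01°.
N–S: 0.01° × 111300 m/° = 1113 m.
Longitude error → 0.01 × 111300 × cos 58.33° = 0.01 × 111300 × 0.5250 ≈ 584.354 m.
Combining orthogonally: (1113² + 584.354²)^½ ≈ 1257.08 m.

1257 metres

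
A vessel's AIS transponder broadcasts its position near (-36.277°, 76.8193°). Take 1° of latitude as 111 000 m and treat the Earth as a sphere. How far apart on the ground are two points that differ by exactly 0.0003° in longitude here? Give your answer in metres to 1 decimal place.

0.0003° of longitude at 36.277° is 0.0003 × 111000 × cos 36.277° ≈ 0.0003 × 89484.4 = 26.8453 m.

26.8 metres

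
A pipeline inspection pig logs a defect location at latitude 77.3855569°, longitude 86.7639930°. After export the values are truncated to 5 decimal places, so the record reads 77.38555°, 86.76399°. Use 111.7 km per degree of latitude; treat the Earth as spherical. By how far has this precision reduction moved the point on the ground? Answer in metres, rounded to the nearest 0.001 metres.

The latitude changed by +0.0000069° and the longitude by +0.0000030°.
North–south shift: 0.0000069 × 111700 = 0.77073 m.
East–west at this latitude: 0.0000030° × 111700 × cos 77.3855° ≈ 0.0000030 × 24394.1 = 0.0731823 m.
Hypotenuse of the two orthogonal shifts: √(0.77073² + 0.0731823²) = 0.774197 m.

0.774 metres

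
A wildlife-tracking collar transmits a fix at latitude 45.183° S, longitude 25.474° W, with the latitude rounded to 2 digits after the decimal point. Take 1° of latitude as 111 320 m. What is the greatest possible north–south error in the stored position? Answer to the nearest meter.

557 meters

Rounding to 2 decimal places leaves the latitude within ±0.005° of the true value.
Along the meridian that is 0.005° × 111320 m/° = 556.6 m.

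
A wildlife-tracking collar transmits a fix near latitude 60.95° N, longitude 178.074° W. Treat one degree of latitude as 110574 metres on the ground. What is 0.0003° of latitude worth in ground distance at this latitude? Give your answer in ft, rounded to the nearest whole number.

109 ft

Along a meridian 0.0003° is 0.0003 × 110574 = 33.1722 m.
In feet: 33.1722 m ÷ 0.3048 ≈ 108.83 ft.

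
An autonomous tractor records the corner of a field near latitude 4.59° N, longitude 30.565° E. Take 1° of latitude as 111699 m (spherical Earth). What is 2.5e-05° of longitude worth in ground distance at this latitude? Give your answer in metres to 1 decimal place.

2.5e-05° of longitude at 4.59° is 2.5e-05 × 111699 × cos 4.59° ≈ 2.5e-05 × 111341 = 2.78352 m.

2.8 metres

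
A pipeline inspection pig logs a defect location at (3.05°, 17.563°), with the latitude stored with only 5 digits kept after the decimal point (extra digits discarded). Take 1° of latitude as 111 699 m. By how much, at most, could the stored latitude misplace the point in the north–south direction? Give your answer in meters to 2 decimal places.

Truncating at 5 decimal places can drop up to a full unit in the last place, so the latitude may be off by as much as 1e-05°.
North–south distance: 1e-05° × 111699 m/° = 1.11699 m.

1.12 meters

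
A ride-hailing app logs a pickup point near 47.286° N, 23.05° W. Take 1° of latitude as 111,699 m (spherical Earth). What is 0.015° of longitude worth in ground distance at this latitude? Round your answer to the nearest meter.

1137 meters

At 47.286° a degree of longitude is 111699 × cos 47.286° ≈ 75769.8 m, so 0.015° corresponds to 1136.55 m.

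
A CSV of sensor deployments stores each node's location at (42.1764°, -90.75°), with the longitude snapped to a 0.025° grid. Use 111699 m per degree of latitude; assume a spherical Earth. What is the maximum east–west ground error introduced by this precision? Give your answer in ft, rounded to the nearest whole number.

With a 0.025° grid the true value lies within half a step, ±0.025°/2 = ±0.0125°, of the stored one.
At latitude 42.1764° a degree of longitude spans 111699 m × cos 42.1764° = 111699 × 0.7411 ≈ 82778 m.
East–west error: 0.0125° × 82778 m/° ≈ 1034.73 m.
Converting: 1034.73 m × 3.2808 ft/m ≈ 3394.8 ft.

3395 ft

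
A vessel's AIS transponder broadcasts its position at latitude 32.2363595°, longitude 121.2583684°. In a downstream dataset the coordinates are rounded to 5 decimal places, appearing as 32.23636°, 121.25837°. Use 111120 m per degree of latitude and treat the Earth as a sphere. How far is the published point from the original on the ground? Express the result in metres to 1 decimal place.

0.2 metres

Δlat = 32.2363595 − 32.23636 = -0.0000005°; Δlon = 121.2583684 − 121.25837 = -0.0000016°.
North–south shift: -0.0000005 × 111120 = -0.05556 m.
East–west at this latitude: -0.0000016° × 111120 × cos 32.2364° ≈ -0.0000016 × 93991.4 = -0.150386 m.
Hypotenuse of the two orthogonal shifts: √(0.05556² + 0.150386²) = 0.160321 m.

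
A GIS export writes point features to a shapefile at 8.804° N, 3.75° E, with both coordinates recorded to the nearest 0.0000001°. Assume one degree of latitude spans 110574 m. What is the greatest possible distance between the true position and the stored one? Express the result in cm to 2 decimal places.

0.78 cm

Rounding to 7 decimal places leaves each coordinate within ±5e-08° of the true value.
N–S: 5e-08° × 110574 m/° = 0.0055287 m.
East–west component at 8.804°: 5e-08° × 110574 × cos 8.804° ≈ 5e-08 × 109271 ≈ 0.00546356 m.
Worst case both components are at the extreme and orthogonal: √(0.0055287² + 0.00546356²) ≈ 0.00777284 m.
That is 0.00777284 m = 0.77728 cm.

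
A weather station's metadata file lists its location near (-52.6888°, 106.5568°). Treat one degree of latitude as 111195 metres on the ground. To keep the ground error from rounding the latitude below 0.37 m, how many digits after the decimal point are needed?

6 decimal places

One degree of latitude covers 111195 m.
Rounding to N decimal places gives at most 0.5 × 10⁻ᴺ degrees of error, i.e. 0.5 × 10⁻ᴺ × 111195 m.
Need 0.5 × 111195 × 10⁻ᴺ ≤ 0.37 → 10⁻ᴺ ≤ 6.655e-06, so N ≥ 5.18.
N = 5 would give 0.556 m (too coarse); N = 6 gives 0.0556 m ≤ 0.37 m.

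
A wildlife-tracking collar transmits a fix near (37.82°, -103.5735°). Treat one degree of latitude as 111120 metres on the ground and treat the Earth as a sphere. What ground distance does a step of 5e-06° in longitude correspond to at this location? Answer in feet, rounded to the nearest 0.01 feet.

5e-06° of longitude at 37.82° is 5e-06 × 111120 × cos 37.82° ≈ 5e-06 × 87778.2 = 0.438891 m.
Converting: 0.438891 m × 3.2808 ft/m ≈ 1.4399 ft.

1.44 feet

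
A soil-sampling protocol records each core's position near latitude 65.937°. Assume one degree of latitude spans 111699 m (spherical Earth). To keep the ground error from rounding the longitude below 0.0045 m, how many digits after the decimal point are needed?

7 decimal places

At 65.937° one degree of longitude covers 111699 × cos 65.937° ≈ 111699 × 0.4077 ≈ 45544.2 m.
With N decimal places the half-ulp bound is 0.5·10⁻ᴺ°, or 0.5·10⁻ᴺ × 45544.2 m on the ground.
Setting 22772.1 × 10⁻ᴺ ≤ 0.0045 gives 10ᴺ ≥ 5.06e+06, i.e. N ≥ 6.70.
So 7 decimal places suffice (0.00228 m); 6 would allow up to 0.0228 m.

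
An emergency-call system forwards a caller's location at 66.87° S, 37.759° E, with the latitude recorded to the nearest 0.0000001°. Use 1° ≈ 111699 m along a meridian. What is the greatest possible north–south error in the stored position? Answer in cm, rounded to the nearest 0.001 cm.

Rounding to 7 decimal places leaves the latitude within ±5e-08° of the true value.
Along the meridian that is 5e-08° × 111699 m/° = 0.00558495 m.
That is 0.00558495 m = 0.55849 cm.

0.558 cm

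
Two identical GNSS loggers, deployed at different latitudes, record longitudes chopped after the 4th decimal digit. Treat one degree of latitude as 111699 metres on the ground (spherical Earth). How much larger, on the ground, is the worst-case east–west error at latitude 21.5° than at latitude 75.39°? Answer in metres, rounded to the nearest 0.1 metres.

Truncating at 4 decimal places can drop up to a full unit in the last place, so the longitude may be off by as much as 0.0001°.
At 21.5°: 0.0001° × 111699 × cos 21.5° = 0.0001 × 111699 × 0.9304 ≈ 10.393 m.
At 75.39°: 0.0001° × 111699 × cos 75.39° = 0.0001 × 111699 × 0.2522 ≈ 2.8175 m.
Difference: 10.393 − 2.8175 = 7.5752 m.

7.6 metres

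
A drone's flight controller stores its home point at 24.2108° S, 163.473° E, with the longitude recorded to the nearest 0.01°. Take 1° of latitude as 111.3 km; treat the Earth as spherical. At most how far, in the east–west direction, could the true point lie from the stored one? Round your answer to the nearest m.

508 m

Rounding to 2 decimal places leaves the longitude within ±0.005° of the true value.
Parallels shrink by cos φ, so at 24.2108° a degree of longitude is 111300 × 0.9120 ≈ 101510 m.
East–west error: 0.005° × 101510 m/° ≈ 507.552 m.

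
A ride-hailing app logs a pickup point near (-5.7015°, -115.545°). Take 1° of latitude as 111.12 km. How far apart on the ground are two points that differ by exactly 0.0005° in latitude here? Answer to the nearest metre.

56 metres

Along a meridian 0.0005° is 0.0005 × 111120 = 55.56 m.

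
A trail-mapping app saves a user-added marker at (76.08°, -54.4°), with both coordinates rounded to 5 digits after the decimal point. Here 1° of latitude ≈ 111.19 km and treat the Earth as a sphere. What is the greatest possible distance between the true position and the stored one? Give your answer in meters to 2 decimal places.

Rounding to 5 decimal places leaves each coordinate within ±5e-06° of the true value.
North–south component: 5e-06° × 111190 = 0.55595 m.
Longitude error → 5e-06 × 111190 × cos 76.08° = 5e-06 × 111190 × 0.2406 ≈ 0.133743 m.
Combining orthogonally: (0.55595² + 0.133743²)^½ ≈ 0.571811 m.

0.57 meters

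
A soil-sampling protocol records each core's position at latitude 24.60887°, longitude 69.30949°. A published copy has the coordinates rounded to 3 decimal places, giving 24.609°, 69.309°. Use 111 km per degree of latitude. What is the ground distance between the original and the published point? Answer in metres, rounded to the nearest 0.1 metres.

51.5 metres

The latitude changed by -0.00013° and the longitude by +0.00049°.
North–south shift: -0.00013 × 111000 = -14.43 m.
E–W at 24.609°: 0.00049° × 111000 × cos 24.609° = 0.00049 × 111000 × 0.9092 ≈ 49.4498 m.
Combined displacement = (14.43² + 49.4498²)^½ ≈ 51.5122 m.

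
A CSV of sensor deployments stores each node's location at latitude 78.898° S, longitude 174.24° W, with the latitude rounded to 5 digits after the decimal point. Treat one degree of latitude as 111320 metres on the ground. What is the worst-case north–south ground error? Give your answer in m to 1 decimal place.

Rounding to 5 decimal places leaves the latitude within ±5e-06° of the true value.
So the N–S error is at most 5e-06 × 111320 = 0.5566 m.

0.6 m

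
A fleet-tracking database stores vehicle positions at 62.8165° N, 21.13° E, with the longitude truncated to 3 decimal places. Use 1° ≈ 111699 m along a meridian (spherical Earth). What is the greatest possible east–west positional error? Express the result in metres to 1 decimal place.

Truncating at 3 decimal places can drop up to a full unit in the last place, so the longitude may be off by as much as 0.001°.
One degree of longitude at 62.8165° is 111699 × cos 62.8165° ≈ 111699 × 0.4568 = 51028.8 m.
East–west error: 0.001° × 51028.8 m/° ≈ 51.0288 m.

51.0 metres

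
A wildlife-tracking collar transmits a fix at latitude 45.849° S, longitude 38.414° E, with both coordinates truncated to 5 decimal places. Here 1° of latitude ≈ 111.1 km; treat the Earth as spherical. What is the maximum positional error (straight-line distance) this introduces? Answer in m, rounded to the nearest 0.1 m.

Truncating at 5 decimal places can drop up to a full unit in the last place, so each coordinate may be off by as much as 1e-05°.
N–S: 1e-05° × 111100 m/° = 1.111 m.
Longitude error → 1e-05 × 111100 × cos 45.849° = 1e-05 × 111100 × 0.6966 ≈ 0.773869 m.
Combining orthogonally: (1.111² + 0.773869²)^½ ≈ 1.35396 m.

1.4 m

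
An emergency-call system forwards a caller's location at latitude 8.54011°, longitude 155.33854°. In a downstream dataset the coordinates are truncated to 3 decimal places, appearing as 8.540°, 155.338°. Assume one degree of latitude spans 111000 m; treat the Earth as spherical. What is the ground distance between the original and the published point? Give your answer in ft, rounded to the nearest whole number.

199 ft

Δlat = 8.54011 − 8.540 = +0.00011°; Δlon = 155.33854 − 155.338 = +0.00054°.
N–S: 0.00011° × 111000 m/° = 12.21 m.
E–W at 8.54°: 0.00054° × 111000 × cos 8.54° = 0.00054 × 111000 × 0.9889 ≈ 59.2754 m.
Combined displacement = (12.21² + 59.2754²)^½ ≈ 60.5199 m.
Converting: 60.5199 m × 3.2808 ft/m ≈ 198.56 ft.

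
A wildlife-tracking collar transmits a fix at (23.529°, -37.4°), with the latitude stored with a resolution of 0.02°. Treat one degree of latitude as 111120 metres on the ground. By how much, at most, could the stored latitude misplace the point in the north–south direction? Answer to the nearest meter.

With a 0.02° grid the true value lies within half a step, ±0.02°/2 = ±0.01°, of the stored one.
North–south distance: 0.01° × 111120 m/° = 1111.2 m.

1111 meters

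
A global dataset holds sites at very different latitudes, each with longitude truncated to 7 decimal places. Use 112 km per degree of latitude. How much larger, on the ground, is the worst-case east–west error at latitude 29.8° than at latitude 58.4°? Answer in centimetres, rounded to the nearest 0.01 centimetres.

0.39 centimetres

Truncating at 7 decimal places can drop up to a full unit in the last place, so the longitude may be off by as much as 1e-07°.
At 29.8°: 1e-07° × 112000 × cos 29.8° = 1e-07 × 112000 × 0.8678 ≈ 0.009719 m.
At 58.4°: 1e-07° × 112000 × cos 58.4° = 1e-07 × 112000 × 0.5240 ≈ 0.0058686 m.
Difference: 0.009719 − 0.0058686 = 0.0038503 m.
That is 0.00385033 m = 0.38503 cm.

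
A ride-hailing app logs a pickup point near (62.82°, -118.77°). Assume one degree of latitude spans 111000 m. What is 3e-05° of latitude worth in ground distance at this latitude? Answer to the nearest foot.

11 feet

3e-05° × 111000 m/° = 3.33 m.
In feet: 3.33 m ÷ 0.3048 ≈ 10.925 ft.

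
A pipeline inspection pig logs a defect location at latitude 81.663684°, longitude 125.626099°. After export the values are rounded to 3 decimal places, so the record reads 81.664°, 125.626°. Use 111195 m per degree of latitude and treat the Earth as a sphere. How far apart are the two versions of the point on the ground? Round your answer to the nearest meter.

The latitude changed by -0.000316° and the longitude by +0.000099°.
North–south shift: -0.000316 × 111195 = -35.1376 m.
E–W at 81.664°: 0.000099° × 111195 × cos 81.664° = 0.000099 × 111195 × 0.1450 ≈ 1.59596 m.
Combined displacement = (35.1376² + 1.59596²)^½ ≈ 35.1738 m.

35 meters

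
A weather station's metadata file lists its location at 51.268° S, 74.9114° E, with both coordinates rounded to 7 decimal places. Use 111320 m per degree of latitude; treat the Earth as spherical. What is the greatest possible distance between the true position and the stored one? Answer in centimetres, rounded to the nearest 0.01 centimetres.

0.66 centimetres

Rounding to 7 decimal places leaves each coordinate within ±5e-08° of the true value.
North–south component: 5e-08° × 111320 = 0.005566 m.
East–west component at 51.268°: 5e-08° × 111320 × cos 51.268° ≈ 5e-08 × 69650.5 ≈ 0.00348253 m.
The two errors are perpendicular, so the maximum displacement is √(0.005566² + 0.00348253²) ≈ 0.00656569 m.
That is 0.00656569 m = 0.65657 cm.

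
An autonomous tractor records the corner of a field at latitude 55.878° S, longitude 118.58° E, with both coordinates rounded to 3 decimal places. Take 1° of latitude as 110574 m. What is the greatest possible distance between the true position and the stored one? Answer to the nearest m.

63 m

Rounding to 3 decimal places leaves each coordinate within ±0.0005° of the true value.
North–south component: 0.0005° × 110574 = 55.287 m.
East–west component at 55.878°: 0.0005° × 110574 × cos 55.878° ≈ 0.0005 × 62027.2 ≈ 31.0136 m.
The two errors are perpendicular, so the maximum displacement is √(55.287² + 31.0136²) ≈ 63.3916 m.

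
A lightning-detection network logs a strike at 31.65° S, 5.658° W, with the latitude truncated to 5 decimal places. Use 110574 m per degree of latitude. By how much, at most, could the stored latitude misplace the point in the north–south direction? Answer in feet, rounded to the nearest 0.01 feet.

Truncating at 5 decimal places can drop up to a full unit in the last place, so the latitude may be off by as much as 1e-05°.
So the N–S error is at most 1e-05 × 110574 = 1.10574 m.
In feet: 1.10574 m ÷ 0.3048 ≈ 3.6278 ft.

3.63 feet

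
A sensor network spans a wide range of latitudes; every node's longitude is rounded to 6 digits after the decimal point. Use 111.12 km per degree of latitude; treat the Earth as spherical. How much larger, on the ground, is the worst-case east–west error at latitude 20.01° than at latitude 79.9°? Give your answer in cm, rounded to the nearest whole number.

4 cm

Rounding to 6 decimal places leaves the longitude within ±5e-07° of the true value.
Error at 20.01° = 5e-07° × 111120 × cos 20.01° ≈ 0.05556 × 0.9396 = 0.052206 m.
At 79.9°: 5e-07° × 111120 × cos 79.9° = 5e-07 × 111120 × 0.1754 ≈ 0.0097434 m.
Difference: 0.052206 − 0.0097434 = 0.042463 m.
That is 0.0424626 m = 4.2463 cm.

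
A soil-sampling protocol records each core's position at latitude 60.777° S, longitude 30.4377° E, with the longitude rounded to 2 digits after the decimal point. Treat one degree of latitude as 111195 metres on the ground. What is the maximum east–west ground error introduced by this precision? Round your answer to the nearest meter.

Rounding to 2 decimal places leaves the longitude within ±0.005° of the true value.
Parallels shrink by cos φ, so at 60.777° a degree of longitude is 111195 × 0.4882 ≈ 54286.5 m.
East–west error: 0.005° × 54286.5 m/° ≈ 271.433 m.

271 meters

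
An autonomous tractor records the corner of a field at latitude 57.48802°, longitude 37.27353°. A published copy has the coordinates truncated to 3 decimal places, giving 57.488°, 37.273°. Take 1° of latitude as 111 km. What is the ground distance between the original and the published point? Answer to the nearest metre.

32 metres

The latitude changed by +0.00002° and the longitude by +0.00053°.
North–south shift: 0.00002 × 111000 = 2.22 m.
East–west at this latitude: 0.00053° × 111000 × cos 57.488° ≈ 0.00053 × 59659.9 = 31.6197 m.
Combined displacement = (2.22² + 31.6197²)^½ ≈ 31.6976 m.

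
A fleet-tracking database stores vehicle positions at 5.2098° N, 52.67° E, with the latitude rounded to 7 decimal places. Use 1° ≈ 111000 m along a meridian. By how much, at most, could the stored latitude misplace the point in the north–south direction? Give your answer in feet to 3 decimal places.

Rounding to 7 decimal places leaves the latitude within ±5e-08° of the true value.
So the N–S error is at most 5e-08 × 111000 = 0.00555 m.
Converting: 0.00555 m × 3.2808 ft/m ≈ 0.018209 ft.

0.018 feet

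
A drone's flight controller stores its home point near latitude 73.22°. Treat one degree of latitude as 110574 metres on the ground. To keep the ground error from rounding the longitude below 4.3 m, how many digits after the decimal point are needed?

At 73.22° one degree of longitude covers 110574 × cos 73.22° ≈ 110574 × 0.2887 ≈ 31922.4 m.
With N decimal places the half-ulp bound is 0.5·10⁻ᴺ°, or 0.5·10⁻ᴺ × 31922.4 m on the ground.
Setting 15961.2 × 10⁻ᴺ ≤ 4.3 gives 10ᴺ ≥ 3712, i.e. N ≥ 3.57.
So 4 decimal places suffice (1.6 m); 3 would allow up to 16 m.

4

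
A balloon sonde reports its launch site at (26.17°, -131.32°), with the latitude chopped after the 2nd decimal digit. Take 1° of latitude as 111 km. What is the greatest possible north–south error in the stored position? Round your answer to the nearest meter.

Truncating at 2 decimal places can drop up to a full unit in the last place, so the latitude may be off by as much as 0.01°.
Along the meridian that is 0.01° × 111000 m/° = 1110 m.

1110 meters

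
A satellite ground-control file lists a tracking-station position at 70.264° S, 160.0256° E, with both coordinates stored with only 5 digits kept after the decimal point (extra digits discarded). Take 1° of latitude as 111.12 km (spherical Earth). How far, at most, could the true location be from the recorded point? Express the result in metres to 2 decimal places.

1.17 metres

Truncating at 5 decimal places can drop up to a full unit in the last place, so each coordinate may be off by as much as 1e-05°.
N–S: 1e-05° × 111120 m/° = 1.1112 m.
Longitude error → 1e-05 × 111120 × cos 70.264° = 1e-05 × 111120 × 0.3377 ≈ 0.375238 m.
The two errors are perpendicular, so the maximum displacement is √(1.1112² + 0.375238²) ≈ 1.17285 m.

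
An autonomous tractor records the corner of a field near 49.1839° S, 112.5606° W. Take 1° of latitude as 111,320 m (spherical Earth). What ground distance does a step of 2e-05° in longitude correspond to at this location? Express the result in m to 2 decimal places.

1.46 m

At 49.1839° a degree of longitude is 111320 × cos 49.1839° ≈ 72762.5 m, so 2e-05° corresponds to 1.45525 m.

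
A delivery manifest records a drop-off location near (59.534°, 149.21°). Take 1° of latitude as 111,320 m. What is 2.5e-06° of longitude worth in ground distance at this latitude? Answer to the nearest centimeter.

14 centimeters

2.5e-06° of longitude at 59.534° is 2.5e-06 × 111320 × cos 59.534° ≈ 2.5e-06 × 56442.2 = 0.141106 m.
That is 0.141106 m = 14.111 cm.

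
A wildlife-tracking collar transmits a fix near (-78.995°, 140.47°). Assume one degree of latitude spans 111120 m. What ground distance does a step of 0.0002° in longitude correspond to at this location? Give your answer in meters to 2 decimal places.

0.0002° of longitude at 78.995° is 0.0002 × 111120 × cos 78.995° ≈ 0.0002 × 21212.2 = 4.24244 m.

4.24 meters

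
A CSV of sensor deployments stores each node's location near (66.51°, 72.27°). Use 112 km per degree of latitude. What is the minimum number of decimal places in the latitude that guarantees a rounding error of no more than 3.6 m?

5

One degree of latitude covers 112000 m.
Rounding to N decimal places gives at most 0.5 × 10⁻ᴺ degrees of error, i.e. 0.5 × 10⁻ᴺ × 112000 m.
Need 0.5 × 112000 × 10⁻ᴺ ≤ 3.6 → 10⁻ᴺ ≤ 6.429e-05, so N ≥ 4.19.
N = 4 would give 5.6 m (too coarse); N = 5 gives 0.56 m ≤ 3.6 m.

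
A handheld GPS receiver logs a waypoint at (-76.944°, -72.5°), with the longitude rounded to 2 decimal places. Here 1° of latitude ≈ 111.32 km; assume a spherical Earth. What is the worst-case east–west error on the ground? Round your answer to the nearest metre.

126 metres

Rounding to 2 decimal places leaves the longitude within ±0.005° of the true value.
One degree of longitude at 76.944° is 111320 × cos 76.944° ≈ 111320 × 0.2259 = 25147.6 m.
East–west error: 0.005° × 25147.6 m/° ≈ 125.738 m.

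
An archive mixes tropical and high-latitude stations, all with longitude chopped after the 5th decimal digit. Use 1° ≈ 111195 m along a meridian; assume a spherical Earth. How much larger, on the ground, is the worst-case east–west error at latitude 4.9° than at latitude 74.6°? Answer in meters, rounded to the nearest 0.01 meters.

Truncating at 5 decimal places can drop up to a full unit in the last place, so the longitude may be off by as much as 1e-05°.
Error at 4.9° = 1e-05° × 111195 × cos 4.9° ≈ 1.1119 × 0.9963 = 1.1079 m.
Error at 74.6° = 1e-05° × 111195 × cos 74.6° ≈ 1.1119 × 0.2656 = 0.29529 m.
Difference: 1.1079 − 0.29529 = 0.8126 m.

0.81 meters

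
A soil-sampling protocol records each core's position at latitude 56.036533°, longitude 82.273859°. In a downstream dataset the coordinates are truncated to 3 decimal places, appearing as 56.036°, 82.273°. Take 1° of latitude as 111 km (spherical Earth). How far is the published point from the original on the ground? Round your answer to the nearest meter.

The latitude changed by +0.000533° and the longitude by +0.000859°.
N–S: 0.000533° × 111000 m/° = 59.163 m.
East–west at this latitude: 0.000859° × 111000 × cos 56.036° ≈ 0.000859 × 62012.6 = 53.2688 m.
Distance: √(59.163² + 53.2688²) ≈ 79.6105 m.

80 meters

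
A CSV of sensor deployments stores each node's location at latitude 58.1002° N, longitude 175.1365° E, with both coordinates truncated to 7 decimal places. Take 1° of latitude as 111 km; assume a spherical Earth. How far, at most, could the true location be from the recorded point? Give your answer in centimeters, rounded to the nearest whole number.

1 centimeters

Truncating at 7 decimal places can drop up to a full unit in the last place, so each coordinate may be off by as much as 1e-07°.
N–S: 1e-07° × 111000 m/° = 0.0111 m.
E–W at 58.1002°: 1e-07° × 111000 × cos 58.1002° = 1e-07 × 111000 × 0.5284 ≈ 0.00586563 m.
Combining orthogonally: (0.0111² + 0.00586563²)^½ ≈ 0.0125545 m.
That is 0.0125545 m = 1.2555 cm.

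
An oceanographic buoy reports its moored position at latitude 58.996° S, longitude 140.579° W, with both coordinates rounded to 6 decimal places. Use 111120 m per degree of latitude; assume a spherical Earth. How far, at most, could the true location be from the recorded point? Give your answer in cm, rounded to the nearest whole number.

6 cm

Rounding to 6 decimal places leaves each coordinate within ±5e-07° of the true value.
North–south component: 5e-07° × 111120 = 0.05556 m.
East–west component at 58.996°: 5e-07° × 111120 × cos 58.996° ≈ 5e-07 × 57237.7 ≈ 0.0286188 m.
The two errors are perpendicular, so the maximum displacement is √(0.05556² + 0.0286188²) ≈ 0.0624976 m.
That is 0.0624976 m = 6.2498 cm.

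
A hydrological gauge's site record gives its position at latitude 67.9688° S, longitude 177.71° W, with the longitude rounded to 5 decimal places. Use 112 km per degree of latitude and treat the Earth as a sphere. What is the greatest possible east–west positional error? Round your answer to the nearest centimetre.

Rounding to 5 decimal places leaves the longitude within ±5e-06° of the true value.
Parallels shrink by cos φ, so at 67.9688° a degree of longitude is 112000 × 0.3751 ≈ 42012.5 m.
East–west error: 5e-06° × 42012.5 m/° ≈ 0.210062 m.
That is 0.210062 m = 21.006 cm.

21 centimetres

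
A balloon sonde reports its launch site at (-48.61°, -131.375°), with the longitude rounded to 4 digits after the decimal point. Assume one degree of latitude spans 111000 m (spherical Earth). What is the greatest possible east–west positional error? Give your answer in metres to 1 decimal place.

3.7 metres

Rounding to 4 decimal places leaves the longitude within ±5e-05° of the true value.
One degree of longitude at 48.61° is 111000 × cos 48.61° ≈ 111000 × 0.6612 = 73391.1 m.
East–west error: 5e-05° × 73391.1 m/° ≈ 3.66955 m.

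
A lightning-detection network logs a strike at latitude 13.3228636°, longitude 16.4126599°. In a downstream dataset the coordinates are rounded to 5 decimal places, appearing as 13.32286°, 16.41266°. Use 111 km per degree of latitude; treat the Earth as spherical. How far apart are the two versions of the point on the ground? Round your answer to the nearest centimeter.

The latitude changed by +0.0000036° and the longitude by -0.0000001°.
N–S: 0.0000036° × 111000 m/° = 0.3996 m.
E–W at 13.3229°: -0.0000001° × 111000 × cos 13.3229° = -0.0000001 × 111000 × 0.9731 ≈ -0.0108013 m.
Combined displacement = (0.3996² + 0.0108013²)^½ ≈ 0.399746 m.
That is 0.399746 m = 39.975 cm.

40 centimeters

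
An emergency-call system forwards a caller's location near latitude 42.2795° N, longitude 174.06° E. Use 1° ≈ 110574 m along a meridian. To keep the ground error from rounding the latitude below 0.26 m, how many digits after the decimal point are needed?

6

One degree of latitude covers 110574 m.
Rounding to N decimal places gives at most 0.5 × 10⁻ᴺ degrees of error, i.e. 0.5 × 10⁻ᴺ × 110574 m.
Need 0.5 × 110574 × 10⁻ᴺ ≤ 0.26 → 10⁻ᴺ ≤ 4.703e-06, so N ≥ 5.33.
So 6 decimal places suffice (0.0553 m); 5 would allow up to 0.553 m.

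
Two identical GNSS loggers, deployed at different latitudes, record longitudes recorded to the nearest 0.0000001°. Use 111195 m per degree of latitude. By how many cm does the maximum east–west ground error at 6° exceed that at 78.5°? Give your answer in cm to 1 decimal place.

0.4 cm

Rounding to 7 decimal places leaves the longitude within ±5e-08° of the true value.
Error at 6° = 5e-08° × 111195 × cos 6° ≈ 0.0055597 × 0.9945 = 0.0055293 m.
At 78.5°: 5e-08° × 111195 × cos 78.5° = 5e-08 × 111195 × 0.1994 ≈ 0.0011084 m.
So the lower-latitude error exceeds the higher by 0.0055293 − 0.0011084 = 0.0044209 m.
That is 0.00442086 m = 0.44209 cm.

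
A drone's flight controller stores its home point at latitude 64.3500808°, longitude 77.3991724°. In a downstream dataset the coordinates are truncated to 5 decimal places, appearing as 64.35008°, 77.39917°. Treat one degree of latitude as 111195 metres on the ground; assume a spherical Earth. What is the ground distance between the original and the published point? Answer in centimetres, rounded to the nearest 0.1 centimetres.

Δlat = 64.3500808 − 64.35008 = +0.0000008°; Δlon = 77.3991724 − 77.39917 = +0.0000024°.
North–south shift: 0.0000008 × 111195 = 0.088956 m.
E–W at 64.3501°: 0.0000024° × 111195 × cos 64.3501° = 0.0000024 × 111195 × 0.4329 ≈ 0.11552 m.
Combined displacement = (0.088956² + 0.11552²)^½ ≈ 0.145801 m.
That is 0.145801 m = 14.58 cm.

14.6 centimetres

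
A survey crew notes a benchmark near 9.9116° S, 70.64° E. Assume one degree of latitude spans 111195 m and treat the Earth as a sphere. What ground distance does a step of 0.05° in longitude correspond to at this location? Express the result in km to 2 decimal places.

0.05° of longitude at 9.9116° is 0.05 × 111195 × cos 9.9116° ≈ 0.05 × 109535 = 5476.77 m.
That is 5476.77 m = 5.4768 km.

5.48 km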